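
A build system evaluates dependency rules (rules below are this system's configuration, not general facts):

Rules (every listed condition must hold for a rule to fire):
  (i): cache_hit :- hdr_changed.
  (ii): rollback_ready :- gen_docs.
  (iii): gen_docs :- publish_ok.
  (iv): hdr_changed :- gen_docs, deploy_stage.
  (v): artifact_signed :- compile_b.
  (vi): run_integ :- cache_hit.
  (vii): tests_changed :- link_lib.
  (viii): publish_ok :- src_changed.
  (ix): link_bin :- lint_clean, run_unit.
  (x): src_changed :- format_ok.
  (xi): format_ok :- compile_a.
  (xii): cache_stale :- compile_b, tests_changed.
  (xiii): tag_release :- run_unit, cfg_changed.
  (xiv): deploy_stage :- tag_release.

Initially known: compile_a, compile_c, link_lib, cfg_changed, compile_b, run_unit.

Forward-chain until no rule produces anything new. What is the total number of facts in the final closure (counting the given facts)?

19

Round 1 — (v), (vii), (xi), (xiii), derive artifact_signed, tests_changed, format_ok, tag_release.
Round 2 — (x), (xii), (xiv), derive src_changed, cache_stale, deploy_stage.
Round 3 — (viii), derive publish_ok.
Round 4 — (iii), derive gen_docs.
Round 5 — (ii), (iv), derive rollback_ready, hdr_changed.
Round 6 — (i), derive cache_hit.
Round 7 — (vi), derive run_integ.
Closure: {artifact_signed, cache_hit, cache_stale, cfg_changed, compile_a, compile_b, compile_c, deploy_stage, format_ok, gen_docs, hdr_changed, link_lib, publish_ok, rollback_ready, run_integ, run_unit, src_changed, tag_release, tests_changed} — 19 facts.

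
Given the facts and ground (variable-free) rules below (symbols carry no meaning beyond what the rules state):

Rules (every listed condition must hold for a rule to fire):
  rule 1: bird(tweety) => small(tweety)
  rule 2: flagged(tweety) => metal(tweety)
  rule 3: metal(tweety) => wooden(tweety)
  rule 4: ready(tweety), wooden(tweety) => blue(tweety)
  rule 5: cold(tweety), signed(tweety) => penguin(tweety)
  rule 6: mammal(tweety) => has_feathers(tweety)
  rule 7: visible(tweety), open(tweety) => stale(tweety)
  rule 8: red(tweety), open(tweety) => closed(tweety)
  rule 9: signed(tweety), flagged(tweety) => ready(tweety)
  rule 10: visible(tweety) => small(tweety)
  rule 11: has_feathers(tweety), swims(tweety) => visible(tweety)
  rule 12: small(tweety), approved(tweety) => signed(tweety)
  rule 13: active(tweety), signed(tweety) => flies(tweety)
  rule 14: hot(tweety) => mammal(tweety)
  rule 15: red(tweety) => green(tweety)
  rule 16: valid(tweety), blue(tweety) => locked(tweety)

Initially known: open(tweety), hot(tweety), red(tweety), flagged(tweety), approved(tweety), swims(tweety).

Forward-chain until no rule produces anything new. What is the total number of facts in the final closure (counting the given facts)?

Round 1: rule 2 [flagged(tweety) => metal(tweety)]; rule 8 [red(tweety), open(tweety) => closed(tweety)]; rule 14 [hot(tweety) => mammal(tweety)]; rule 15 [red(tweety) => green(tweety)]. New: metal(tweety), closed(tweety), mammal(tweety), green(tweety).
Round 2: rule 3 [metal(tweety) => wooden(tweety)]; rule 6 [mammal(tweety) => has_feathers(tweety)]. New: wooden(tweety), has_feathers(tweety).
Round 3: rule 11 [has_feathers(tweety), swims(tweety) => visible(tweety)]. New: visible(tweety).
Round 4: rule 7 [visible(tweety), open(tweety) => stale(tweety)]; rule 10 [visible(tweety) => small(tweety)]. New: stale(tweety), small(tweety).
Round 5: rule 12 [small(tweety), approved(tweety) => signed(tweety)]. New: signed(tweety).
Round 6: rule 9 [signed(tweety), flagged(tweety) => ready(tweety)]. New: ready(tweety).
Round 7: rule 4 [ready(tweety), wooden(tweety) => blue(tweety)]. New: blue(tweety).
Closure: {approved(tweety), blue(tweety), closed(tweety), flagged(tweety), green(tweety), has_feathers(tweety), hot(tweety), mammal(tweety), metal(tweety), open(tweety), ready(tweety), red(tweety), signed(tweety), small(tweety), stale(tweety), swims(tweety), visible(tweety), wooden(tweety)} — 18 facts.

18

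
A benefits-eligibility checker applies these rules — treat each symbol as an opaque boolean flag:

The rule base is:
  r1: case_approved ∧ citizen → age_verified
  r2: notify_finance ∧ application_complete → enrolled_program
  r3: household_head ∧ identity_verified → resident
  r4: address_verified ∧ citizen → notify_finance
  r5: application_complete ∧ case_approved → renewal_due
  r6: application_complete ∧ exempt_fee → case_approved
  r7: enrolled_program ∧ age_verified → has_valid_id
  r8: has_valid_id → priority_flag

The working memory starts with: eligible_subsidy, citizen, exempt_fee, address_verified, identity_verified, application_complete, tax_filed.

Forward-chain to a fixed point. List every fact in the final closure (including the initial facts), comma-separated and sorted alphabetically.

Round 1: r4 [address_verified ∧ citizen → notify_finance]; r6 [application_complete ∧ exempt_fee → case_approved]. Adds notify_finance, case_approved.
Round 2: r1 [case_approved ∧ citizen → age_verified]; r2 [notify_finance ∧ application_complete → enrolled_program]; r5 [application_complete ∧ case_approved → renewal_due]. Adds age_verified, enrolled_program, renewal_due.
Round 3: r7 [enrolled_program ∧ age_verified → has_valid_id]. Adds has_valid_id.
Round 4: r8 [has_valid_id → priority_flag]. Adds priority_flag.

address_verified, age_verified, application_complete, case_approved, citizen, eligible_subsidy, enrolled_program, exempt_fee, has_valid_id, identity_verified, notify_finance, priority_flag, renewal_due, tax_filed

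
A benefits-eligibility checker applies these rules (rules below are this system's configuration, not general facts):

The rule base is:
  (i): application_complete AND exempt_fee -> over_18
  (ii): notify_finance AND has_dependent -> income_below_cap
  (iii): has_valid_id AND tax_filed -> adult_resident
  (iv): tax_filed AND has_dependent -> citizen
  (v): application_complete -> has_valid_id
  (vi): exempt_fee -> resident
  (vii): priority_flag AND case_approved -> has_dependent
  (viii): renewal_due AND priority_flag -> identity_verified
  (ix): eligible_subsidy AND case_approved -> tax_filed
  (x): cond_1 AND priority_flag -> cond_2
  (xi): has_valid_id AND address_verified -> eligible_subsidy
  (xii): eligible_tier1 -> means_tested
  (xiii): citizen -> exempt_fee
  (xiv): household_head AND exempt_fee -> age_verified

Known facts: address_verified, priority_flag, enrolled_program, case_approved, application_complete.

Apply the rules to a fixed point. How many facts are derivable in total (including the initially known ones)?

[1] (v) [application_complete -> has_valid_id]; (vii) [priority_flag AND case_approved -> has_dependent]. ⇒ new: has_valid_id, has_dependent.
[2] (xi) [has_valid_id AND address_verified -> eligible_subsidy]. ⇒ new: eligible_subsidy.
[3] (ix) [eligible_subsidy AND case_approved -> tax_filed]. ⇒ new: tax_filed.
[4] (iii) [has_valid_id AND tax_filed -> adult_resident]; (iv) [tax_filed AND has_dependent -> citizen]. ⇒ new: adult_resident, citizen.
[5] (xiii) [citizen -> exempt_fee]. ⇒ new: exempt_fee.
[6] (i) [application_complete AND exempt_fee -> over_18]; (vi) [exempt_fee -> resident]. ⇒ new: over_18, resident.
Closure: {address_verified, adult_resident, application_complete, case_approved, citizen, eligible_subsidy, enrolled_program, exempt_fee, has_dependent, has_valid_id, over_18, priority_flag, resident, tax_filed} — 14 facts.

14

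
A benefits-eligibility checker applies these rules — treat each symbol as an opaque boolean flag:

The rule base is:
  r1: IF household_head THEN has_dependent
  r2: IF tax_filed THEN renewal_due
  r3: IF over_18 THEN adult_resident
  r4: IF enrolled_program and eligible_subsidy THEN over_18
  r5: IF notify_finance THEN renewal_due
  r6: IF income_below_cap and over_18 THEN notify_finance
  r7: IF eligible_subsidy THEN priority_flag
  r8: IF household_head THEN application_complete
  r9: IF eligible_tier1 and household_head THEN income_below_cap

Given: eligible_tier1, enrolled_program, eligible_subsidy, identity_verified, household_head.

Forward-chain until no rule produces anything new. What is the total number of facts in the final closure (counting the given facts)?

13

Round 1 fires r1, r4, r7, r8, r9, giving has_dependent, over_18, priority_flag, application_complete, income_below_cap.
Round 2 fires r3, r6, giving adult_resident, notify_finance.
Round 3 fires r5, giving renewal_due.
Closure: {adult_resident, application_complete, eligible_subsidy, eligible_tier1, enrolled_program, has_dependent, household_head, identity_verified, income_below_cap, notify_finance, over_18, priority_flag, renewal_due} — 13 facts.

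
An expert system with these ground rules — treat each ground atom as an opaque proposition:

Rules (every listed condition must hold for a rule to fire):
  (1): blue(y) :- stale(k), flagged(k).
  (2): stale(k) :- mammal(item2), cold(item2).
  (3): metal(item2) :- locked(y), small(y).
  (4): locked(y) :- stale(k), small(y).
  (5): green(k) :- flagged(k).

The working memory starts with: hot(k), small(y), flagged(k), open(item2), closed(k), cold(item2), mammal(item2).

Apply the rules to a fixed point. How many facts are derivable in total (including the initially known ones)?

Round 1 fires (2), (5), giving stale(k), green(k).
Round 2 fires (1), (4), giving blue(y), locked(y).
Round 3 fires (3), giving metal(item2).
Closure: {blue(y), closed(k), cold(item2), flagged(k), green(k), hot(k), locked(y), mammal(item2), metal(item2), open(item2), small(y), stale(k)} — 12 facts.

12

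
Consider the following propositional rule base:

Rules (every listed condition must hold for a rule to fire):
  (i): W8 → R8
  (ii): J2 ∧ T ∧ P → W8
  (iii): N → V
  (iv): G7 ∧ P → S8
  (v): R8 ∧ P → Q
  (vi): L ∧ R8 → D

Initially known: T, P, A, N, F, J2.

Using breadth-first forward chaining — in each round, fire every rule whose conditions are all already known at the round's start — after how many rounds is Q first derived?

Round 1 — (ii), (iii), derive W8, V.
Round 2 — (i), derive R8.
Round 3 — (v), derive Q.
Q first appears in round 3.

3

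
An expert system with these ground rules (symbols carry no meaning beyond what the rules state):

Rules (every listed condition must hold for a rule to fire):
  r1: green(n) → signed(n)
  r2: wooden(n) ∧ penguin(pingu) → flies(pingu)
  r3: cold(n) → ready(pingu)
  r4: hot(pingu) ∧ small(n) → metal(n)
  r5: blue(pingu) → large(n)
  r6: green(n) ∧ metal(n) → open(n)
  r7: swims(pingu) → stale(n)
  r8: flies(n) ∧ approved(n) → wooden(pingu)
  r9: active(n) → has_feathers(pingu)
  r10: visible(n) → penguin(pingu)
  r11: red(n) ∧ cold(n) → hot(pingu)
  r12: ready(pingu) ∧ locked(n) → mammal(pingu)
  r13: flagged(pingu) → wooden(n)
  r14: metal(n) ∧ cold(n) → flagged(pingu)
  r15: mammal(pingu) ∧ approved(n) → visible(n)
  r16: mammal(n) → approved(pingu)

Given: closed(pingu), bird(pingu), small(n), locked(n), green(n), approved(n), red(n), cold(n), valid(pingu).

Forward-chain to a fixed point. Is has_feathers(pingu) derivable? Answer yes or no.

no

Round 1: r1 [green(n) → signed(n)]; r3 [cold(n) → ready(pingu)]; r11 [red(n) ∧ cold(n) → hot(pingu)]. New: signed(n), ready(pingu), hot(pingu).
Round 2: r4 [hot(pingu) ∧ small(n) → metal(n)]; r12 [ready(pingu) ∧ locked(n) → mammal(pingu)]. New: metal(n), mammal(pingu).
Round 3: r6 [green(n) ∧ metal(n) → open(n)]; r14 [metal(n) ∧ cold(n) → flagged(pingu)]; r15 [mammal(pingu) ∧ approved(n) → visible(n)]. New: open(n), flagged(pingu), visible(n).
Round 4: r10 [visible(n) → penguin(pingu)]; r13 [flagged(pingu) → wooden(n)]. New: penguin(pingu), wooden(n).
Round 5: r2 [wooden(n) ∧ penguin(pingu) → flies(pingu)]. New: flies(pingu).
Fixed point reached. has_feathers(pingu) is concluded only by r9; r9 needs active(n) (never derived).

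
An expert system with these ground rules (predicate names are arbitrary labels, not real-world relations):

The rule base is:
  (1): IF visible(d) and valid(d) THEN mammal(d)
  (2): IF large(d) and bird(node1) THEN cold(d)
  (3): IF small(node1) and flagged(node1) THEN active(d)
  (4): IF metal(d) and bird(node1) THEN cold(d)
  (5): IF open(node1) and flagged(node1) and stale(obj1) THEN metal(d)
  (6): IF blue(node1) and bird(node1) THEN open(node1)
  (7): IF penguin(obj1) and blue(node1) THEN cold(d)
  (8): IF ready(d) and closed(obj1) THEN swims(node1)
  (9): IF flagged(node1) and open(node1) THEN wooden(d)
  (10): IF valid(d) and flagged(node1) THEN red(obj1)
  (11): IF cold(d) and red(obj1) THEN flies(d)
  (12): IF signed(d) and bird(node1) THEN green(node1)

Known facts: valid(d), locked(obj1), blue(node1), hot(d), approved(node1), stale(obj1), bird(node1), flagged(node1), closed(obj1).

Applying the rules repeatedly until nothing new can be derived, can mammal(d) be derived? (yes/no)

Round 1 — (6), (10), derive open(node1), red(obj1).
Round 2 — (5), (9), derive metal(d), wooden(d).
Round 3 — (4), derive cold(d).
Round 4 — (11), derive flies(d).
Fixed point reached. mammal(d) is concluded only by (1); (1) needs visible(d) (never derived).

no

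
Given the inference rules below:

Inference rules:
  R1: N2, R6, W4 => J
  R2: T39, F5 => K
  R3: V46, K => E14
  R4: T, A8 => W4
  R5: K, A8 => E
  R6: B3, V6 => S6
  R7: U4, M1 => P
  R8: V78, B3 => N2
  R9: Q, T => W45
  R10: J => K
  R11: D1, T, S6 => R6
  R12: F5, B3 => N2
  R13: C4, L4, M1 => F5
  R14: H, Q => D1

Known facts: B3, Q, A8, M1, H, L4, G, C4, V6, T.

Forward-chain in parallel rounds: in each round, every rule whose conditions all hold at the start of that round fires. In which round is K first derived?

4

[1] R4 [T, A8 => W4]; R6 [B3, V6 => S6]; R9 [Q, T => W45]; R13 [C4, L4, M1 => F5]; R14 [H, Q => D1]. ⇒ new: W4, S6, W45, F5, D1.
[2] R11 [D1, T, S6 => R6]; R12 [F5, B3 => N2]. ⇒ new: R6, N2.
[3] R1 [N2, R6, W4 => J]. ⇒ new: J.
[4] R10 [J => K]. ⇒ new: K.
K first appears in round 4.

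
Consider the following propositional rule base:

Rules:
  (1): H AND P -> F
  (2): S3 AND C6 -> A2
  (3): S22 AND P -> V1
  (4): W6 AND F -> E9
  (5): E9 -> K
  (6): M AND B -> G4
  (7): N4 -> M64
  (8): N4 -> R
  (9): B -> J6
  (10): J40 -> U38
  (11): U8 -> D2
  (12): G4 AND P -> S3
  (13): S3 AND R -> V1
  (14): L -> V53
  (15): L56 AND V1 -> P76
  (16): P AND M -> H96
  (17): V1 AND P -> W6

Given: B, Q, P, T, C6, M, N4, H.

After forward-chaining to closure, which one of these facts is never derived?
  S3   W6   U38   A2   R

[1] (1) [H AND P -> F]; (6) [M AND B -> G4]; (7) [N4 -> M64]; (8) [N4 -> R]; (9) [B -> J6]; (16) [P AND M -> H96]. ⇒ new: F, G4, M64, R, J6, H96.
[2] (12) [G4 AND P -> S3]. ⇒ new: S3.
[3] (2) [S3 AND C6 -> A2]; (13) [S3 AND R -> V1]. ⇒ new: A2, V1.
[4] (17) [V1 AND P -> W6]. ⇒ new: W6.
[5] (4) [W6 AND F -> E9]. ⇒ new: E9.
[6] (5) [E9 -> K]. ⇒ new: K.
Derived: R (round 1), A2 (round 3), W6 (round 4), S3 (round 2). U38 never appears in any round.

U38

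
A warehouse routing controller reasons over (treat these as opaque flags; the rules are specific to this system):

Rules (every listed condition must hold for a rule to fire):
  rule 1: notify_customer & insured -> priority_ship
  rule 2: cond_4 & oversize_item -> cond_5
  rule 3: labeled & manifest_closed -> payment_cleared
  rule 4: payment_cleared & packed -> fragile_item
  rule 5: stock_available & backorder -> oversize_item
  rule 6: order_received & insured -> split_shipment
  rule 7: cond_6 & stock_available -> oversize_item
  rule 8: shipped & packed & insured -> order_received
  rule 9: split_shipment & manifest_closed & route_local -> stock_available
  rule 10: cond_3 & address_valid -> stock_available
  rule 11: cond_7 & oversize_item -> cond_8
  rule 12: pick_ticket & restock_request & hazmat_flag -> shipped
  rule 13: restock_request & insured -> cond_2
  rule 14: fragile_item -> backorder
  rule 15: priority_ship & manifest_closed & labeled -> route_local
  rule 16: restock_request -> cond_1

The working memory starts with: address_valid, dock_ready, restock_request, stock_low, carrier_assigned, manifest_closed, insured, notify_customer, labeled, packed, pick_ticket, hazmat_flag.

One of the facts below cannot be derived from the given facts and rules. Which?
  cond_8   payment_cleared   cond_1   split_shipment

cond_8

[1] rule 1 [notify_customer & insured -> priority_ship]; rule 3 [labeled & manifest_closed -> payment_cleared]; rule 12 [pick_ticket & restock_request & hazmat_flag -> shipped]; rule 13 [restock_request & insured -> cond_2]; rule 16 [restock_request -> cond_1]. ⇒ new: priority_ship, payment_cleared, shipped, cond_2, cond_1.
[2] rule 4 [payment_cleared & packed -> fragile_item]; rule 8 [shipped & packed & insured -> order_received]; rule 15 [priority_ship & manifest_closed & labeled -> route_local]. ⇒ new: fragile_item, order_received, route_local.
[3] rule 6 [order_received & insured -> split_shipment]; rule 14 [fragile_item -> backorder]. ⇒ new: split_shipment, backorder.
[4] rule 9 [split_shipment & manifest_closed & route_local -> stock_available]. ⇒ new: stock_available.
[5] rule 5 [stock_available & backorder -> oversize_item]. ⇒ new: oversize_item.
Derived: cond_1 (round 1), split_shipment (round 3), payment_cleared (round 1). cond_8 never appears in any round.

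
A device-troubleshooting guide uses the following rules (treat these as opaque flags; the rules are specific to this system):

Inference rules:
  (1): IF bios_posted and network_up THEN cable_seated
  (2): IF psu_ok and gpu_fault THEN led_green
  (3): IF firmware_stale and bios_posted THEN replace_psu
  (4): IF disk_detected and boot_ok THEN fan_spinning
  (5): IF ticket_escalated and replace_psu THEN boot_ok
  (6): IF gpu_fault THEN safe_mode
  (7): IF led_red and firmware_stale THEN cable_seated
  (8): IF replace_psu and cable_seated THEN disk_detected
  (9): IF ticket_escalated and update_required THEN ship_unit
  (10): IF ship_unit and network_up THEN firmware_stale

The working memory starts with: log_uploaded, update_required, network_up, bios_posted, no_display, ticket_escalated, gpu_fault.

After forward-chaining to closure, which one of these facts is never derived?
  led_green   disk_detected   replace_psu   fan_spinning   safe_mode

led_green

Round 1: (1) [IF bios_posted and network_up THEN cable_seated]; (6) [IF gpu_fault THEN safe_mode]; (9) [IF ticket_escalated and update_required THEN ship_unit]. Adds cable_seated, safe_mode, ship_unit.
Round 2: (10) [IF ship_unit and network_up THEN firmware_stale]. Adds firmware_stale.
Round 3: (3) [IF firmware_stale and bios_posted THEN replace_psu]. Adds replace_psu.
Round 4: (5) [IF ticket_escalated and replace_psu THEN boot_ok]; (8) [IF replace_psu and cable_seated THEN disk_detected]. Adds boot_ok, disk_detected.
Round 5: (4) [IF disk_detected and boot_ok THEN fan_spinning]. Adds fan_spinning.
Derived: replace_psu (round 3), fan_spinning (round 5), safe_mode (round 1), disk_detected (round 4). led_green never appears in any round.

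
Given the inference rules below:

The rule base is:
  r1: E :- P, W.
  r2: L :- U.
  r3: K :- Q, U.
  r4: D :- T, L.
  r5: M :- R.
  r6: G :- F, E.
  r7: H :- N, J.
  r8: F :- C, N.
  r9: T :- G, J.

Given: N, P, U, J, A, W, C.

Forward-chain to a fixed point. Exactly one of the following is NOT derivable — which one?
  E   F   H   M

M

Round 1 fires r1, r2, r7, r8, giving E, L, H, F.
Round 2 fires r6, giving G.
Round 3 fires r9, giving T.
Round 4 fires r4, giving D.
Derived: H (round 1), F (round 1), E (round 1). M never appears in any round.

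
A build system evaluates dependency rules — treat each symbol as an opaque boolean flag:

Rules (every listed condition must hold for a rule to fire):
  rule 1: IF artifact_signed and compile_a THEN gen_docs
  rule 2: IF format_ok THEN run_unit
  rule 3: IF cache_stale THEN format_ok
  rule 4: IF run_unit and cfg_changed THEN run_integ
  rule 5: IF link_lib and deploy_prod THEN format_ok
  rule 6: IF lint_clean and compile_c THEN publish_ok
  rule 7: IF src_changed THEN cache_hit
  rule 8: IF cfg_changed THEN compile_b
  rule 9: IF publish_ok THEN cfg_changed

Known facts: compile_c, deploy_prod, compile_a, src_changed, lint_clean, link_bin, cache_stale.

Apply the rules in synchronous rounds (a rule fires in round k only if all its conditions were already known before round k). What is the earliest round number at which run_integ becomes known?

[1] rule 3 [IF cache_stale THEN format_ok]; rule 6 [IF lint_clean and compile_c THEN publish_ok]; rule 7 [IF src_changed THEN cache_hit]. ⇒ new: format_ok, publish_ok, cache_hit.
[2] rule 2 [IF format_ok THEN run_unit]; rule 9 [IF publish_ok THEN cfg_changed]. ⇒ new: run_unit, cfg_changed.
[3] rule 4 [IF run_unit and cfg_changed THEN run_integ]; rule 8 [IF cfg_changed THEN compile_b]. ⇒ new: run_integ, compile_b.
run_integ first appears in round 3.

3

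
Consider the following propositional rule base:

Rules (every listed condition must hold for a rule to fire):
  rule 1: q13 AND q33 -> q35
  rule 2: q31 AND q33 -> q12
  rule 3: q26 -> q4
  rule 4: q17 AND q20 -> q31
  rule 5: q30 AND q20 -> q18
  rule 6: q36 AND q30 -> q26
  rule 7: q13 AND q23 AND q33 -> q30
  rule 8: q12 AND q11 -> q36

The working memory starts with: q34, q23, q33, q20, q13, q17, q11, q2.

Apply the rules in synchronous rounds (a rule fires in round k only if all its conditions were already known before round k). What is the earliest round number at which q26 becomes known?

4

Round 1 fires rule 1, rule 4, rule 7, giving q35, q31, q30.
Round 2 fires rule 2, rule 5, giving q12, q18.
Round 3 fires rule 8, giving q36.
Round 4 fires rule 6, giving q26.
q26 first appears in round 4.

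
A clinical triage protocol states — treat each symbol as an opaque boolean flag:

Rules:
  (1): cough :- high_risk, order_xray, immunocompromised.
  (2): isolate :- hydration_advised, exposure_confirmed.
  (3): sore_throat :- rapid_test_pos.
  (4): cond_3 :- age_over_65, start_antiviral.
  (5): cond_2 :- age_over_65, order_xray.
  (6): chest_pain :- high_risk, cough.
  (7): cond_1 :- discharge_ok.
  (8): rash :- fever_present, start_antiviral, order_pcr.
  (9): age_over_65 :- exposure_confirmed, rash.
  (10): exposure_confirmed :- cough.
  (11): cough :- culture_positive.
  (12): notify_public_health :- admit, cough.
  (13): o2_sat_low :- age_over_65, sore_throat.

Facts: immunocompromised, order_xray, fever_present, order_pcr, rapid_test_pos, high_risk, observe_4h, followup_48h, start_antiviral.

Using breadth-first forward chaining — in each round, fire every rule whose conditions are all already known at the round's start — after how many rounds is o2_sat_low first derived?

4

Round 1: (1) [cough :- high_risk, order_xray, immunocompromised.]; (3) [sore_throat :- rapid_test_pos.]; (8) [rash :- fever_present, start_antiviral, order_pcr.]. Adds cough, sore_throat, rash.
Round 2: (6) [chest_pain :- high_risk, cough.]; (10) [exposure_confirmed :- cough.]. Adds chest_pain, exposure_confirmed.
Round 3: (9) [age_over_65 :- exposure_confirmed, rash.]. Adds age_over_65.
Round 4: (4) [cond_3 :- age_over_65, start_antiviral.]; (5) [cond_2 :- age_over_65, order_xray.]; (13) [o2_sat_low :- age_over_65, sore_throat.]. Adds cond_3, cond_2, o2_sat_low.
o2_sat_low first appears in round 4.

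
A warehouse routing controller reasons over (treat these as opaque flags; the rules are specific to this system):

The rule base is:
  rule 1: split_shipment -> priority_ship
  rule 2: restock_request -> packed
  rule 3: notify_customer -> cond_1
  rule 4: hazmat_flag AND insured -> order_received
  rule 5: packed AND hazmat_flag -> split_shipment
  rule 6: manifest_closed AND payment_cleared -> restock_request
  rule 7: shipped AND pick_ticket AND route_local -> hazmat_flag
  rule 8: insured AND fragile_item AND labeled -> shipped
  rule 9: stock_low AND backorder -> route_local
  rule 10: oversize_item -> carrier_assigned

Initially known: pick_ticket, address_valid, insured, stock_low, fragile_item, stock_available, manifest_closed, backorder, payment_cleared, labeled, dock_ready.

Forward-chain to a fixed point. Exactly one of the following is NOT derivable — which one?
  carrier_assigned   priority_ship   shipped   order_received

Round 1 fires rule 6, rule 8, rule 9, giving restock_request, shipped, route_local.
Round 2 fires rule 2, rule 7, giving packed, hazmat_flag.
Round 3 fires rule 4, rule 5, giving order_received, split_shipment.
Round 4 fires rule 1, giving priority_ship.
Derived: shipped (round 1), priority_ship (round 4), order_received (round 3). carrier_assigned never appears in any round.

carrier_assigned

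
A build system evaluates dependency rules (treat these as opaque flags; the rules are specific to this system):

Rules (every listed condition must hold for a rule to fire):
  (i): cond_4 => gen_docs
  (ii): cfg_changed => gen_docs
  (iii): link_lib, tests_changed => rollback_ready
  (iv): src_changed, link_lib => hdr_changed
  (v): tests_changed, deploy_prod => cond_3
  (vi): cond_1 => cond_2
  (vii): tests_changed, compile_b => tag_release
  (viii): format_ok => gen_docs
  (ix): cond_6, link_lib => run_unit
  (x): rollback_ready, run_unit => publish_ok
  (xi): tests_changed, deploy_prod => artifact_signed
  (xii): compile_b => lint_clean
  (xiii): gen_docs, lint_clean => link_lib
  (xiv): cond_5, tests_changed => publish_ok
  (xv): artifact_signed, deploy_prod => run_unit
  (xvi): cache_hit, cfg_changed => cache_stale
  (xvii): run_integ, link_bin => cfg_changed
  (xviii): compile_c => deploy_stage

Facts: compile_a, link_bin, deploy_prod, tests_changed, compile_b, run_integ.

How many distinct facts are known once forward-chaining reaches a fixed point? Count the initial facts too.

16

Round 1: (v) [tests_changed, deploy_prod => cond_3]; (vii) [tests_changed, compile_b => tag_release]; (xi) [tests_changed, deploy_prod => artifact_signed]; (xii) [compile_b => lint_clean]; (xvii) [run_integ, link_bin => cfg_changed]. Adds cond_3, tag_release, artifact_signed, lint_clean, cfg_changed.
Round 2: (ii) [cfg_changed => gen_docs]; (xv) [artifact_signed, deploy_prod => run_unit]. Adds gen_docs, run_unit.
Round 3: (xiii) [gen_docs, lint_clean => link_lib]. Adds link_lib.
Round 4: (iii) [link_lib, tests_changed => rollback_ready]. Adds rollback_ready.
Round 5: (x) [rollback_ready, run_unit => publish_ok]. Adds publish_ok.
Closure: {artifact_signed, cfg_changed, compile_a, compile_b, cond_3, deploy_prod, gen_docs, link_bin, link_lib, lint_clean, publish_ok, rollback_ready, run_integ, run_unit, tag_release, tests_changed} — 16 facts.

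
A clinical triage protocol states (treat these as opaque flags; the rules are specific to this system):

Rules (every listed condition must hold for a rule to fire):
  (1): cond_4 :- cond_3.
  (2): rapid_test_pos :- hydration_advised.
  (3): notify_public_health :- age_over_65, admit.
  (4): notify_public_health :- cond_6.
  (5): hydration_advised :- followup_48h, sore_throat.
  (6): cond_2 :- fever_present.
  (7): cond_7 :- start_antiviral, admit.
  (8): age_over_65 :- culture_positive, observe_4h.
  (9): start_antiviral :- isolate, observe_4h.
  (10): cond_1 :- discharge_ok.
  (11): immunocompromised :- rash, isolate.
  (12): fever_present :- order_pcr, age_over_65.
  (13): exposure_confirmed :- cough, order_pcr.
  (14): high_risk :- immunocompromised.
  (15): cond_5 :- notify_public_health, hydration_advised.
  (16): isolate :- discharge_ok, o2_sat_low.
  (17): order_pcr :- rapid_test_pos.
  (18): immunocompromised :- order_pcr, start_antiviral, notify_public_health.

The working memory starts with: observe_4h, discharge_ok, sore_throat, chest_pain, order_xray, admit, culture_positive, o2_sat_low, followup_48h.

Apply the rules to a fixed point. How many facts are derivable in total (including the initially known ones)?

[1] (5) [hydration_advised :- followup_48h, sore_throat.]; (8) [age_over_65 :- culture_positive, observe_4h.]; (10) [cond_1 :- discharge_ok.]; (16) [isolate :- discharge_ok, o2_sat_low.]. ⇒ new: hydration_advised, age_over_65, cond_1, isolate.
[2] (2) [rapid_test_pos :- hydration_advised.]; (3) [notify_public_health :- age_over_65, admit.]; (9) [start_antiviral :- isolate, observe_4h.]. ⇒ new: rapid_test_pos, notify_public_health, start_antiviral.
[3] (7) [cond_7 :- start_antiviral, admit.]; (15) [cond_5 :- notify_public_health, hydration_advised.]; (17) [order_pcr :- rapid_test_pos.]. ⇒ new: cond_7, cond_5, order_pcr.
[4] (12) [fever_present :- order_pcr, age_over_65.]; (18) [immunocompromised :- order_pcr, start_antiviral, notify_public_health.]. ⇒ new: fever_present, immunocompromised.
[5] (6) [cond_2 :- fever_present.]; (14) [high_risk :- immunocompromised.]. ⇒ new: cond_2, high_risk.
Closure: {admit, age_over_65, chest_pain, cond_1, cond_2, cond_5, cond_7, culture_positive, discharge_ok, fever_present, followup_48h, high_risk, hydration_advised, immunocompromised, isolate, notify_public_health, o2_sat_low, observe_4h, order_pcr, order_xray, rapid_test_pos, sore_throat, start_antiviral} — 23 facts.

23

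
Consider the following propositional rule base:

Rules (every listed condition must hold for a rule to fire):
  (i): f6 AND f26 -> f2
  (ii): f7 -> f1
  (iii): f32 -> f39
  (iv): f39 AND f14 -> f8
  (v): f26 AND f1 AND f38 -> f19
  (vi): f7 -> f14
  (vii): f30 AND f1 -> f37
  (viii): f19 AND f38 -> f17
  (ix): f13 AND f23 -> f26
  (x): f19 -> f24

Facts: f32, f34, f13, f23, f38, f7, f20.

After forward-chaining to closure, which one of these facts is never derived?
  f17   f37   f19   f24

f37

Round 1 — (ii), (iii), (vi), (ix), derive f1, f39, f14, f26.
Round 2 — (iv), (v), derive f8, f19.
Round 3 — (viii), (x), derive f17, f24.
Derived: f17 (round 3), f24 (round 3), f19 (round 2). f37 never appears in any round.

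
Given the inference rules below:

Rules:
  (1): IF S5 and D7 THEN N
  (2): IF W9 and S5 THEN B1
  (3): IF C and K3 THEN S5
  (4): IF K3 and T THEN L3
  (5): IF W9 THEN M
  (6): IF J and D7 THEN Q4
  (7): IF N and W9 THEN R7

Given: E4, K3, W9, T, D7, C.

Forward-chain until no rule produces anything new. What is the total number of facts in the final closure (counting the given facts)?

Round 1 fires (3), (4), (5), giving S5, L3, M.
Round 2 fires (1), (2), giving N, B1.
Round 3 fires (7), giving R7.
Closure: {B1, C, D7, E4, K3, L3, M, N, R7, S5, T, W9} — 12 facts.

12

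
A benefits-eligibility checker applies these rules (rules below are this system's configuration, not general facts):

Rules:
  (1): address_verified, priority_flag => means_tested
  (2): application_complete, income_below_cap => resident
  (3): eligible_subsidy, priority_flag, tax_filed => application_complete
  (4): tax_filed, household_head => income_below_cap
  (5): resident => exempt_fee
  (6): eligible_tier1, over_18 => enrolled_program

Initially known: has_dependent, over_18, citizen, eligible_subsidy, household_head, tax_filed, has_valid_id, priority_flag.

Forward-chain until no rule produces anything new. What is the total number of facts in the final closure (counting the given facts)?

Round 1 — (3), (4), derive application_complete, income_below_cap.
Round 2 — (2), derive resident.
Round 3 — (5), derive exempt_fee.
Closure: {application_complete, citizen, eligible_subsidy, exempt_fee, has_dependent, has_valid_id, household_head, income_below_cap, over_18, priority_flag, resident, tax_filed} — 12 facts.

12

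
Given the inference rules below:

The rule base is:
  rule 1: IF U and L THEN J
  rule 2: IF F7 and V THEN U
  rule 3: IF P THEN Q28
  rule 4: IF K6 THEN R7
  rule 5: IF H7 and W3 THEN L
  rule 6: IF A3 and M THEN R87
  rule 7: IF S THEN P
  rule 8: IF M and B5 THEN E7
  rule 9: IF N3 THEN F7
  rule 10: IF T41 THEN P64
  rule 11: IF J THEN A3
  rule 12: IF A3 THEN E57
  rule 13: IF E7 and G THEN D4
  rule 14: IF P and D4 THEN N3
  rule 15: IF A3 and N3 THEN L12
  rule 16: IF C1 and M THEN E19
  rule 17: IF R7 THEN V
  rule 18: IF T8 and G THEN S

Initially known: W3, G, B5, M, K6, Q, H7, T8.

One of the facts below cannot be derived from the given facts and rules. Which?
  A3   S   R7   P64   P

Round 1 — rule 4, rule 5, rule 8, rule 18, derive R7, L, E7, S.
Round 2 — rule 7, rule 13, rule 17, derive P, D4, V.
Round 3 — rule 3, rule 14, derive Q28, N3.
Round 4 — rule 9, derive F7.
Round 5 — rule 2, derive U.
Round 6 — rule 1, derive J.
Round 7 — rule 11, derive A3.
Round 8 — rule 6, rule 12, rule 15, derive R87, E57, L12.
Derived: P (round 2), S (round 1), R7 (round 1), A3 (round 7). P64 never appears in any round.

P64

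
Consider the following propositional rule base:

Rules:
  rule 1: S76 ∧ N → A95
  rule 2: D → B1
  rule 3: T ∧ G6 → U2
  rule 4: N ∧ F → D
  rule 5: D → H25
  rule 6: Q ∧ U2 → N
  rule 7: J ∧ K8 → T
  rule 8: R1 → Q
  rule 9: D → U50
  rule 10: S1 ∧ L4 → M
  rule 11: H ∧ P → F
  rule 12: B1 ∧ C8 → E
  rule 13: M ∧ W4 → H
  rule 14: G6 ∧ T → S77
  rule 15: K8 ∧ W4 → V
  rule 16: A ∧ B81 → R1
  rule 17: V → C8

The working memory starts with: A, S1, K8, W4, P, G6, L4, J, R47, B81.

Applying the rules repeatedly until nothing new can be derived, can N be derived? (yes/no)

yes

Round 1: rule 7 [J ∧ K8 → T]; rule 10 [S1 ∧ L4 → M]; rule 15 [K8 ∧ W4 → V]; rule 16 [A ∧ B81 → R1]. New: T, M, V, R1.
Round 2: rule 3 [T ∧ G6 → U2]; rule 8 [R1 → Q]; rule 13 [M ∧ W4 → H]; rule 14 [G6 ∧ T → S77]; rule 17 [V → C8]. New: U2, Q, H, S77, C8.
Round 3: rule 6 [Q ∧ U2 → N]; rule 11 [H ∧ P → F]. New: N, F.
Round 4: rule 4 [N ∧ F → D]. New: D.
Round 5: rule 2 [D → B1]; rule 5 [D → H25]; rule 9 [D → U50]. New: B1, H25, U50.
Round 6: rule 12 [B1 ∧ C8 → E]. New: E.
N appears in round 3, so it is derivable.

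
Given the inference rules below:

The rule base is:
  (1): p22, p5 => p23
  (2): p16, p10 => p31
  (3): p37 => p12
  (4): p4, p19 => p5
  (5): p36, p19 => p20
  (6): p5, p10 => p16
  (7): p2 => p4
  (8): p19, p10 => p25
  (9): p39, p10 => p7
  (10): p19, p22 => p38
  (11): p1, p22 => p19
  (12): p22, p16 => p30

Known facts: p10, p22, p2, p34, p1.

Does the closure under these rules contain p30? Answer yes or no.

yes

Round 1: (7) [p2 => p4]; (11) [p1, p22 => p19]. Adds p4, p19.
Round 2: (4) [p4, p19 => p5]; (8) [p19, p10 => p25]; (10) [p19, p22 => p38]. Adds p5, p25, p38.
Round 3: (1) [p22, p5 => p23]; (6) [p5, p10 => p16]. Adds p23, p16.
Round 4: (2) [p16, p10 => p31]; (12) [p22, p16 => p30]. Adds p31, p30.
p30 appears in round 4, so it is derivable.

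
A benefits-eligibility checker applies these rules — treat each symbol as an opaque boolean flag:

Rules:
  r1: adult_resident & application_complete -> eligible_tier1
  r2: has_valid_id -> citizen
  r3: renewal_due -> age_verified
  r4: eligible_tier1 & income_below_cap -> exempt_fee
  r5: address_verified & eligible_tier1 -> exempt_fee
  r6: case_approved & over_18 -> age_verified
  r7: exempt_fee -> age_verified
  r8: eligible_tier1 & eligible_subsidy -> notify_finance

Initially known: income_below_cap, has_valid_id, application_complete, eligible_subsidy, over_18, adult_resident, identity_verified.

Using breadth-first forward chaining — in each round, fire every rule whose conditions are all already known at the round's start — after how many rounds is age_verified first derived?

3

[1] r1 [adult_resident & application_complete -> eligible_tier1]; r2 [has_valid_id -> citizen]. ⇒ new: eligible_tier1, citizen.
[2] r4 [eligible_tier1 & income_below_cap -> exempt_fee]; r8 [eligible_tier1 & eligible_subsidy -> notify_finance]. ⇒ new: exempt_fee, notify_finance.
[3] r7 [exempt_fee -> age_verified]. ⇒ new: age_verified.
age_verified first appears in round 3.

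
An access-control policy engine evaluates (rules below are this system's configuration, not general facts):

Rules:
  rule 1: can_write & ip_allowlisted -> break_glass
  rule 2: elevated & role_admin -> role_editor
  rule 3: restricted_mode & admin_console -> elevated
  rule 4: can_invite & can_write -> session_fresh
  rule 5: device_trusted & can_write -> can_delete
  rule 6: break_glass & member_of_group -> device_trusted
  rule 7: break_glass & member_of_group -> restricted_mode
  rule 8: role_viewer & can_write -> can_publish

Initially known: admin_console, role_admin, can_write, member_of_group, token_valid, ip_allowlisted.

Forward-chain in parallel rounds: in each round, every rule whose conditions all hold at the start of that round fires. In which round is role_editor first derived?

Round 1: rule 1 [can_write & ip_allowlisted -> break_glass]. Adds break_glass.
Round 2: rule 6 [break_glass & member_of_group -> device_trusted]; rule 7 [break_glass & member_of_group -> restricted_mode]. Adds device_trusted, restricted_mode.
Round 3: rule 3 [restricted_mode & admin_console -> elevated]; rule 5 [device_trusted & can_write -> can_delete]. Adds elevated, can_delete.
Round 4: rule 2 [elevated & role_admin -> role_editor]. Adds role_editor.
role_editor first appears in round 4.

4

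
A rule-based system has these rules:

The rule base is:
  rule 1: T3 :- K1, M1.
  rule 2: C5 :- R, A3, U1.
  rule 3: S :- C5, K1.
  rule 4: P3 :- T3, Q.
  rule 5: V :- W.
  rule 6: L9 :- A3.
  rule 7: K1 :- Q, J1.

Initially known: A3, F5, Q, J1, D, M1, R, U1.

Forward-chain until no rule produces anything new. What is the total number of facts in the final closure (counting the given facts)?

14

Round 1 — rule 2, rule 6, rule 7, derive C5, L9, K1.
Round 2 — rule 1, rule 3, derive T3, S.
Round 3 — rule 4, derive P3.
Closure: {A3, C5, D, F5, J1, K1, L9, M1, P3, Q, R, S, T3, U1} — 14 facts.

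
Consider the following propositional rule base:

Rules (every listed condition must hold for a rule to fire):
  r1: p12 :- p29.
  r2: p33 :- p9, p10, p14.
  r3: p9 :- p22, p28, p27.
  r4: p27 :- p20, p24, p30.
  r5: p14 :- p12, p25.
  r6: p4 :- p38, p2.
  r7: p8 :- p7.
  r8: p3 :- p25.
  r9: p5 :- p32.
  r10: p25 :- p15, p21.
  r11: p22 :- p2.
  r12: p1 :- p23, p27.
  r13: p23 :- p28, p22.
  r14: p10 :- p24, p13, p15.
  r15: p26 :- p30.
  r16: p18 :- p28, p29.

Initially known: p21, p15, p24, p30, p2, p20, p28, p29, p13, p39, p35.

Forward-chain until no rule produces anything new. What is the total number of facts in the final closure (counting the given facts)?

24

Round 1: r1 [p12 :- p29.]; r4 [p27 :- p20, p24, p30.]; r10 [p25 :- p15, p21.]; r11 [p22 :- p2.]; r14 [p10 :- p24, p13, p15.]; r15 [p26 :- p30.]; r16 [p18 :- p28, p29.]. Adds p12, p27, p25, p22, p10, p26, p18.
Round 2: r3 [p9 :- p22, p28, p27.]; r5 [p14 :- p12, p25.]; r8 [p3 :- p25.]; r13 [p23 :- p28, p22.]. Adds p9, p14, p3, p23.
Round 3: r2 [p33 :- p9, p10, p14.]; r12 [p1 :- p23, p27.]. Adds p33, p1.
Closure: {p1, p10, p12, p13, p14, p15, p18, p2, p20, p21, p22, p23, p24, p25, p26, p27, p28, p29, p3, p30, p33, p35, p39, p9} — 24 facts.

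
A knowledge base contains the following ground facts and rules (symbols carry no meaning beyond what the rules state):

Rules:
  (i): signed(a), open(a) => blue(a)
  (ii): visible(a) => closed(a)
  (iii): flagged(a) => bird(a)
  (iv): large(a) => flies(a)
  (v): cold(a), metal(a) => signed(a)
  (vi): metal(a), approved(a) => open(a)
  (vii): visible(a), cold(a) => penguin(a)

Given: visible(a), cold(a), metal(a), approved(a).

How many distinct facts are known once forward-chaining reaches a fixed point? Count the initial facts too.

Round 1: (ii) [visible(a) => closed(a)]; (v) [cold(a), metal(a) => signed(a)]; (vi) [metal(a), approved(a) => open(a)]; (vii) [visible(a), cold(a) => penguin(a)]. New: closed(a), signed(a), open(a), penguin(a).
Round 2: (i) [signed(a), open(a) => blue(a)]. New: blue(a).
Closure: {approved(a), blue(a), closed(a), cold(a), metal(a), open(a), penguin(a), signed(a), visible(a)} — 9 facts.

9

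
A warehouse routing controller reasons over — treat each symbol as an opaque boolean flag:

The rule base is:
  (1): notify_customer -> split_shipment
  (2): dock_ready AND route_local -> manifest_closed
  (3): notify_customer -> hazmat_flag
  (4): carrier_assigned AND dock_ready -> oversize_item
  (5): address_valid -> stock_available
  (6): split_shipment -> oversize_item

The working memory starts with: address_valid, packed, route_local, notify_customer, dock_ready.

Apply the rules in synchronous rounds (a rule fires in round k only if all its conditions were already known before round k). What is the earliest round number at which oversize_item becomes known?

2

Round 1 — (1), (2), (3), (5), derive split_shipment, manifest_closed, hazmat_flag, stock_available.
Round 2 — (6), derive oversize_item.
oversize_item first appears in round 2.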